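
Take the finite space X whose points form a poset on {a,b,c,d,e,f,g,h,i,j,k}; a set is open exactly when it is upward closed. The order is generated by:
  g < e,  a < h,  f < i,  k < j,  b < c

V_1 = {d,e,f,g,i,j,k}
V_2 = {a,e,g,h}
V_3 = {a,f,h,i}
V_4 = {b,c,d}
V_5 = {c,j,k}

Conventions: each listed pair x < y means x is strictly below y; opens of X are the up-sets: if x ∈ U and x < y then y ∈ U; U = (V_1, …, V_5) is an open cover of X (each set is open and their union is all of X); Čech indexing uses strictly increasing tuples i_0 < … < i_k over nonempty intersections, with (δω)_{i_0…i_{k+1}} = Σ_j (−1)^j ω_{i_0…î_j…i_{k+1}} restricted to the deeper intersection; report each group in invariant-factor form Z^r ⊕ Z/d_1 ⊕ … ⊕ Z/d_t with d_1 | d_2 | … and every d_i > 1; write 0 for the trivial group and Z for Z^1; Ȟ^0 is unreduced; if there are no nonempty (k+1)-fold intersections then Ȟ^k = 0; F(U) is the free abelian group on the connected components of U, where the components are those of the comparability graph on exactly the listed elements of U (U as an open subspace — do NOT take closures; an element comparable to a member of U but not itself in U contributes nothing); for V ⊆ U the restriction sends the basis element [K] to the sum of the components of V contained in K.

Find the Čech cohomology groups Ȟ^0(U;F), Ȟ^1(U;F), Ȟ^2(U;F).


Ȟ^0 = Z^6, Ȟ^1 = 0, Ȟ^2 = 0

nerve of the cover:
  V12={e,g} V13={f,i} V14={d} V15={j,k} V23={a,h} V45={c}
components per intersection:
  V1: {d} {e,g} {f,i} {j,k}
  V2: {a,h} {e,g}
  V3: {a,h} {f,i}
  V4: {b,c} {d}
  V5: {c} {j,k}
  V12: {e,g}
  V13: {f,i}
  V14: {d}
  V15: {j,k}
  V23: {a,h}
  V45: {c}
C dims 12,6; δ0: rk 6, SNF 1^6
Ȟ^0 = (12 − 6) − 0 = 6, so Ȟ^0 ≅ Z^6
Ȟ^1 = (6 − 0) − 6 = 0, so Ȟ^1 ≅ 0
Ȟ^2 = (0 − 0) − 0 = 0, so Ȟ^2 ≅ 0


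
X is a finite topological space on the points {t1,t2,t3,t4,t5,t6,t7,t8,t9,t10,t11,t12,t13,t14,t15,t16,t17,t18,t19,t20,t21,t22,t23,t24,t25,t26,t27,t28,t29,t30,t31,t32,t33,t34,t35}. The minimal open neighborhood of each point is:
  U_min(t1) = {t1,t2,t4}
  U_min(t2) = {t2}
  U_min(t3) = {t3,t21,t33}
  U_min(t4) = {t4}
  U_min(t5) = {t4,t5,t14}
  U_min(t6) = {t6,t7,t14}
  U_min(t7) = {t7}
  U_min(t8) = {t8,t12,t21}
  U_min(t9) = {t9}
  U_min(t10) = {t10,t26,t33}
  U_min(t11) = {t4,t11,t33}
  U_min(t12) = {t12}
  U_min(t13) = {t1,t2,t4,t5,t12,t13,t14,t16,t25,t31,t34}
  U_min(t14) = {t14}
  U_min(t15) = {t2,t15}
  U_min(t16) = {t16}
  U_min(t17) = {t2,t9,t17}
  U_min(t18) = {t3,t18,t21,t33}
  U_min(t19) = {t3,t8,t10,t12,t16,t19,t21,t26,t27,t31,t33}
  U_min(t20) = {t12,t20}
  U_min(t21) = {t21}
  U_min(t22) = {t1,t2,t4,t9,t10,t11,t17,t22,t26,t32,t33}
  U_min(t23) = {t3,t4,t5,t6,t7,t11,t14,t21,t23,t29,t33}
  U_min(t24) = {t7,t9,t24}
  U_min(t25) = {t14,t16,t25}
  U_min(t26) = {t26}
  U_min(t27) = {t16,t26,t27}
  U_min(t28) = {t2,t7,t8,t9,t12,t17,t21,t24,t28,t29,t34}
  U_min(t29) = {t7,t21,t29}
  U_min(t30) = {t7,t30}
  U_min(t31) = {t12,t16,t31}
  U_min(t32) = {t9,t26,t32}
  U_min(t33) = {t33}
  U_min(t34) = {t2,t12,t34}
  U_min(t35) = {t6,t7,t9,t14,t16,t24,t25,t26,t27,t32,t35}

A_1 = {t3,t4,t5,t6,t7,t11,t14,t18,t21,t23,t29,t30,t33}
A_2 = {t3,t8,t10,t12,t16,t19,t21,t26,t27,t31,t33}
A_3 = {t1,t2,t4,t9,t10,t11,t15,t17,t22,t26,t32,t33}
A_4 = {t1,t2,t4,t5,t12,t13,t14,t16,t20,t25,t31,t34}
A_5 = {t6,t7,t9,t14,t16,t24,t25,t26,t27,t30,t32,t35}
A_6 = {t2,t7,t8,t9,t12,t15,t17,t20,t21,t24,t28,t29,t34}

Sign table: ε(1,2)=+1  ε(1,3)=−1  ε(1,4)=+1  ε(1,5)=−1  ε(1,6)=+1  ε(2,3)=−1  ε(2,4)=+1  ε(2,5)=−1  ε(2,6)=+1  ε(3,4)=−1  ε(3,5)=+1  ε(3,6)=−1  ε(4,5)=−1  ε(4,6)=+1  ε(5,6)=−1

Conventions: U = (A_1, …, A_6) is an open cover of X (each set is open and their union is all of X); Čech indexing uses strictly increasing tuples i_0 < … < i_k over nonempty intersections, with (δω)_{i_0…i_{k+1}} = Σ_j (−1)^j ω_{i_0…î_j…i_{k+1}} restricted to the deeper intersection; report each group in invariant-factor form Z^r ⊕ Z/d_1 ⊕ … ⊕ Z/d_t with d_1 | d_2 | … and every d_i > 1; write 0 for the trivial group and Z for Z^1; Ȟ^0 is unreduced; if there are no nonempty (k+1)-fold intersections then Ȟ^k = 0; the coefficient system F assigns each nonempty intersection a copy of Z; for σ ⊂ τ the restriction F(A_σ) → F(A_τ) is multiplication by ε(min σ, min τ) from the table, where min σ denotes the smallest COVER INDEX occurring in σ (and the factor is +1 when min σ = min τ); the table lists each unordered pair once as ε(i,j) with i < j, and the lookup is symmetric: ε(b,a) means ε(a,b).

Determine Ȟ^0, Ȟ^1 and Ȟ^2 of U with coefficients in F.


nonempty intersections:
  A12={t3,t21,t33} A13={t4,t11,t33} A14={t4,t5,t14} A15={t6,t7,t14,t30} A16={t7,t21,t29} A23={t10,t26,t33} A24={t12,t16,t31} A25={t16,t26,t27} A26={t8,t12,t21} A34={t1,t2,t4} A35={t9,t26,t32} A36={t2,t9,t15,t17} A45={t14,t16,t25} A46={t2,t12,t20,t34} A56={t7,t9,t24}
  A123={t33} A126={t21} A134={t4} A145={t14} A156={t7} A235={t26} A245={t16} A246={t12} A346={t2} A356={t9}
C dims 6,15,10; δ0: rk 5, SNF 1^5; δ1: rk 10, SNF 1^9·2
Ȟ^0: (6−5)−0=1 ⇒ Z
Ȟ^1: (15−10)−5=0 ⇒ 0
Ȟ^2: (10−0)−10=0 plus torsion [2] ⇒ Z/2

Ȟ^0 = Z,  Ȟ^1 = 0,  Ȟ^2 = Z/2


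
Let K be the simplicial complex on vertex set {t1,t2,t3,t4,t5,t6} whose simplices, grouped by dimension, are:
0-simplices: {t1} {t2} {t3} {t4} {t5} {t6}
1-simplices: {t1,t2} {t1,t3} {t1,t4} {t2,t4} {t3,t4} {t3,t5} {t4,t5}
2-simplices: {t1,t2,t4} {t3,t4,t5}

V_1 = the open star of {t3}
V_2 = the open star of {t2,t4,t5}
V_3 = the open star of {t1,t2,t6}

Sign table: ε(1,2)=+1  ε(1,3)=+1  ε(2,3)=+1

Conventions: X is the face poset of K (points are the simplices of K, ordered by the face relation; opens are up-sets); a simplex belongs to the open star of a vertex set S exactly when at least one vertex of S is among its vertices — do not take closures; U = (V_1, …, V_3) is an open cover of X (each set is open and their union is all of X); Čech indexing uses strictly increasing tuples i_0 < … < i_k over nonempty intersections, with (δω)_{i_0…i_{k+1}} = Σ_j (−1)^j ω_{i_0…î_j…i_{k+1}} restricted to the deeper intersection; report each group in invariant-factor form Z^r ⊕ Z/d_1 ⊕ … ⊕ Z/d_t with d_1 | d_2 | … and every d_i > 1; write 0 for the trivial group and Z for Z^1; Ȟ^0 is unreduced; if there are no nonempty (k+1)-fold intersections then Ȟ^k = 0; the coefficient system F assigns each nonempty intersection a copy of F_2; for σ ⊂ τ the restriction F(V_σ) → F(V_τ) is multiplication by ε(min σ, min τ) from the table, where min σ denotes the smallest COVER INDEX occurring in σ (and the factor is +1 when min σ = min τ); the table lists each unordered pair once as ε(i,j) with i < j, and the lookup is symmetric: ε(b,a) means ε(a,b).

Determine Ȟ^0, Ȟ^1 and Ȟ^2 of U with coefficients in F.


nerve simplices:
  V1={{t3},{t1,t3},{t3,t4},{t3,t5},{t3,t4,t5}} V2={{t2},{t4},{t5},{t1,t2},{t1,t4},{t2,t4},{t3,t4},{t3,t5},{t4,t5},{t1,t2,t4},{t3,t4,t5}} V3={{t1},{t2},{t6},{t1,t2},{t1,t3},{t1,t4},{t2,t4},{t1,t2,t4}}
  V12={{t3,t4},{t3,t5},{t3,t4,t5}} V13={{t1,t3}} V23={{t2},{t1,t2},{t1,t4},{t2,t4},{t1,t2,t4}}
C dims 3,3; δ0: rk_F2 2
degree 0: 3−2−0 = 1 → Ȟ^0 ≅ Z/2
degree 1: 3−0−2 = 1 → Ȟ^1 ≅ Z/2
degree 2: 0−0−0 = 0 → Ȟ^2 ≅ 0

Ȟ^0 = Z/2, Ȟ^1 = Z/2, Ȟ^2 = 0


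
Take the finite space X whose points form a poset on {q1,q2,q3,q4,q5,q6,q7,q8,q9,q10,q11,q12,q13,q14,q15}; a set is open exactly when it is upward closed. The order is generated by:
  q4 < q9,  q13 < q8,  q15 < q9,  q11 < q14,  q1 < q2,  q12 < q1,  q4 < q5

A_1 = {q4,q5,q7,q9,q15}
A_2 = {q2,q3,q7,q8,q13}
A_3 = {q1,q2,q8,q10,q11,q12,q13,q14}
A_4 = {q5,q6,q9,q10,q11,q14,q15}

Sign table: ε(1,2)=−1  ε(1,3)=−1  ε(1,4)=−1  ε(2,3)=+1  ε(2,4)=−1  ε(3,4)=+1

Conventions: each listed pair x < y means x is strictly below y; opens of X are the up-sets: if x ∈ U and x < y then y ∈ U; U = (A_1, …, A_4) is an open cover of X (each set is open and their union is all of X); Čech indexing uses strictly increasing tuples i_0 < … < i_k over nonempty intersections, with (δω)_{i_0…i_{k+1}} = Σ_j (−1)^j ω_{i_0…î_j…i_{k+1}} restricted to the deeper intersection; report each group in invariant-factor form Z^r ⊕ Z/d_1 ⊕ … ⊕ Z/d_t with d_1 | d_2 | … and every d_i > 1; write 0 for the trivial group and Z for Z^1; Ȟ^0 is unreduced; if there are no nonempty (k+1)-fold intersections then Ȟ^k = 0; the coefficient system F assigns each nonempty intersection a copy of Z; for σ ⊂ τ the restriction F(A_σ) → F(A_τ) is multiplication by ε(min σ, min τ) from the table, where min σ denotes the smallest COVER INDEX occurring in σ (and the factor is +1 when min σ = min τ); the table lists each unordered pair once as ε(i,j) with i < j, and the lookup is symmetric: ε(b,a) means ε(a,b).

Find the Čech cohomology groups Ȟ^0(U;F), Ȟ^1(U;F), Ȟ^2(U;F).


nerve simplices:
  A12={q7} A14={q5,q9,q15} A23={q2,q8,q13} A34={q10,q11,q14}
C dims 4,4; δ0: rk 3, SNF 1^3
degree 0: 4−3−0 = 1 → Ȟ^0 ≅ Z
degree 1: 4−0−3 = 1 → Ȟ^1 ≅ Z
degree 2: 0−0−0 = 0 → Ȟ^2 ≅ 0

Ȟ^0 ≅ Z,  Ȟ^1 ≅ Z,  Ȟ^2 ≅ 0


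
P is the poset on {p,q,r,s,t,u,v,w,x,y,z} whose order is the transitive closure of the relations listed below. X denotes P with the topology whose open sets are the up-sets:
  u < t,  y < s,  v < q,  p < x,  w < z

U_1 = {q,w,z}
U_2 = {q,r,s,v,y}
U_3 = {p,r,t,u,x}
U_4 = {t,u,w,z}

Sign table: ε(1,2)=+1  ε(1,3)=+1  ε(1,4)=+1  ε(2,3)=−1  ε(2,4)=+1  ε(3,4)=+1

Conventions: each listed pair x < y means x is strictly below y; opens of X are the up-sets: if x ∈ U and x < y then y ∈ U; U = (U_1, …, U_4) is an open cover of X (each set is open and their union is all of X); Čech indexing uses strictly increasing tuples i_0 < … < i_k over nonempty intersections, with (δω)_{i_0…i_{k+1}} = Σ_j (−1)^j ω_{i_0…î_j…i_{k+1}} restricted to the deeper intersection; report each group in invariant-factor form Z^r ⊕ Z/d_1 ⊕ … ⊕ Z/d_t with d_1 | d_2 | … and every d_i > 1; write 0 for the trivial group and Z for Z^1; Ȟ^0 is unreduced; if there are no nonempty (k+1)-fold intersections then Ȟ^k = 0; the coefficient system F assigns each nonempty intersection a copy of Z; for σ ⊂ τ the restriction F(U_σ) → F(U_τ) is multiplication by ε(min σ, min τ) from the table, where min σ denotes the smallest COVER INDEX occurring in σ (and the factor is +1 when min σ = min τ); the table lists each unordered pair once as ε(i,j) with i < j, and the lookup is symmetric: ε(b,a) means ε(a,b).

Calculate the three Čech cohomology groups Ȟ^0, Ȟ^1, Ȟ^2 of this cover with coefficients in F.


Ȟ^0 ≅ 0,  Ȟ^1 ≅ Z/2,  Ȟ^2 ≅ 0

cover nerve:
  U12={q} U14={w,z} U23={r} U34={t,u}
C dims 4,4; δ0: rk 4, SNF 1^3·2
Ȟ^0: (4−4)−0=0 ⇒ 0
Ȟ^1: (4−0)−4=0 plus torsion [2] ⇒ Z/2
Ȟ^2: (0−0)−0=0 ⇒ 0


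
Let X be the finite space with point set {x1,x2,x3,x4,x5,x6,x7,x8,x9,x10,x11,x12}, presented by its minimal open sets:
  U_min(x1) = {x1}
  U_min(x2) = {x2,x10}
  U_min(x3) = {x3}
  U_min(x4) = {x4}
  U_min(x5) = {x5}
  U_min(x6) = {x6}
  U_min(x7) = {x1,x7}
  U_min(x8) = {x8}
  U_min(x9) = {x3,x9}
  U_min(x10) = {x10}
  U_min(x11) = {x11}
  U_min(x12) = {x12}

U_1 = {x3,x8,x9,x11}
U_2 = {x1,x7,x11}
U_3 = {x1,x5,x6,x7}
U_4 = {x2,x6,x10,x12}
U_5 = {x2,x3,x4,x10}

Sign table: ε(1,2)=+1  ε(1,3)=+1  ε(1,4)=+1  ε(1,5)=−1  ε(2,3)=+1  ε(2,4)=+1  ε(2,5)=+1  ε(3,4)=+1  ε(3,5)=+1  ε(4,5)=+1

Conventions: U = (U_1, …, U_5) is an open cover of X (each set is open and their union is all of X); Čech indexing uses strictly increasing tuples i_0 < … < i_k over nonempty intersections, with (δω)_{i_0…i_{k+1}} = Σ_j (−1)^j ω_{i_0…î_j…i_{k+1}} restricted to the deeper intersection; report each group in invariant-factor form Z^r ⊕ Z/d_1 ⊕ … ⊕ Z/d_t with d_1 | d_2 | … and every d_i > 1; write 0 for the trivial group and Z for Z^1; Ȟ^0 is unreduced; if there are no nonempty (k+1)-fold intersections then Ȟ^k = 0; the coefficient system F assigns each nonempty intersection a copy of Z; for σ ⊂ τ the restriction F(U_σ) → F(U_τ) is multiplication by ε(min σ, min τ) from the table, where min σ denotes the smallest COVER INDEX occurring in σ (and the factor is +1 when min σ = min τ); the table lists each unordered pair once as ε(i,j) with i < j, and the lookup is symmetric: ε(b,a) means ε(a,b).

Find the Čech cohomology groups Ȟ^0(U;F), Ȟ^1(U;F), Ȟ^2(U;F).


nerve simplices:
  U12={x11} U15={x3} U23={x1,x7} U34={x6} U45={x2,x10}
C dims 5,5; δ0: rk 5, SNF 1^4·2
degree 0: 5−5−0 = 0 → Ȟ^0 ≅ 0
degree 1: 5−0−5 = 0 plus torsion [2] → Ȟ^1 ≅ Z/2
degree 2: 0−0−0 = 0 → Ȟ^2 ≅ 0

Ȟ^0 ≅ 0; Ȟ^1 ≅ Z/2; Ȟ^2 ≅ 0


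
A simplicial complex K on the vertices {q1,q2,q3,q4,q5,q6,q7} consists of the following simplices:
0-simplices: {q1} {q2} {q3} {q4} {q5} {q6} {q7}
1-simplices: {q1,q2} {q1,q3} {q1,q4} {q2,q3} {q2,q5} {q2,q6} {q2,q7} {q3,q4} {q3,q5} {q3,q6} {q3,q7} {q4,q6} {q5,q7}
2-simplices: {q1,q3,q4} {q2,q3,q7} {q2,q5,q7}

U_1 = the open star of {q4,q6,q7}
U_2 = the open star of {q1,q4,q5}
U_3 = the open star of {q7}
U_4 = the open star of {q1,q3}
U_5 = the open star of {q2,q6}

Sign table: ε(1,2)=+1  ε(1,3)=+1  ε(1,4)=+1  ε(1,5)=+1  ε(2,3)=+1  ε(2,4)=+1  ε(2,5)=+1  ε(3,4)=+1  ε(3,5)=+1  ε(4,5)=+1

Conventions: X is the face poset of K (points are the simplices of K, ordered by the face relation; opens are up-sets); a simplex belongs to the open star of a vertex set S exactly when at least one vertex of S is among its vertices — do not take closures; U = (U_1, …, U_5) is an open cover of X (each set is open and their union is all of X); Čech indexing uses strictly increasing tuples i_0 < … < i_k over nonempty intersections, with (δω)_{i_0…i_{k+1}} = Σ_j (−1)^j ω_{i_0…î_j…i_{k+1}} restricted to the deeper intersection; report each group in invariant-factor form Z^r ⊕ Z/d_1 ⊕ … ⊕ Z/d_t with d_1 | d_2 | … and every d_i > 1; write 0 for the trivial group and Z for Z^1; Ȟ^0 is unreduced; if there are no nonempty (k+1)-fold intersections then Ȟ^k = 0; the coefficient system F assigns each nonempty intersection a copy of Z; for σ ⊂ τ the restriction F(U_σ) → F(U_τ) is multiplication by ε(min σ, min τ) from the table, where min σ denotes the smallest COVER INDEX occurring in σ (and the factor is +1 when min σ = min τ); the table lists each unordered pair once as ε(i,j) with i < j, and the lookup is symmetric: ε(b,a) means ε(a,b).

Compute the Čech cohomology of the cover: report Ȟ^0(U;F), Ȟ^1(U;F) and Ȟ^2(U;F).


intersection data:
  U1={{q4},{q6},{q7},{q1,q4},{q2,q6},{q2,q7},{q3,q4},{q3,q6},{q3,q7},{q4,q6},{q5,q7},{q1,q3,q4},{q2,q3,q7},{q2,q5,q7}} U2={{q1},{q4},{q5},{q1,q2},{q1,q3},{q1,q4},{q2,q5},{q3,q4},{q3,q5},{q4,q6},{q5,q7},{q1,q3,q4},{q2,q5,q7}} U3={{q7},{q2,q7},{q3,q7},{q5,q7},{q2,q3,q7},{q2,q5,q7}} U4={{q1},{q3},{q1,q2},{q1,q3},{q1,q4},{q2,q3},{q3,q4},{q3,q5},{q3,q6},{q3,q7},{q1,q3,q4},{q2,q3,q7}} U5={{q2},{q6},{q1,q2},{q2,q3},{q2,q5},{q2,q6},{q2,q7},{q3,q6},{q4,q6},{q2,q3,q7},{q2,q5,q7}}
  U12={{q4},{q1,q4},{q3,q4},{q4,q6},{q5,q7},{q1,q3,q4},{q2,q5,q7}} U13={{q7},{q2,q7},{q3,q7},{q5,q7},{q2,q3,q7},{q2,q5,q7}} U14={{q1,q4},{q3,q4},{q3,q6},{q3,q7},{q1,q3,q4},{q2,q3,q7}} U15={{q6},{q2,q6},{q2,q7},{q3,q6},{q4,q6},{q2,q3,q7},{q2,q5,q7}} U23={{q5,q7},{q2,q5,q7}} U24={{q1},{q1,q2},{q1,q3},{q1,q4},{q3,q4},{q3,q5},{q1,q3,q4}} U25={{q1,q2},{q2,q5},{q4,q6},{q2,q5,q7}} U34={{q3,q7},{q2,q3,q7}} U35={{q2,q7},{q2,q3,q7},{q2,q5,q7}} U45={{q1,q2},{q2,q3},{q3,q6},{q2,q3,q7}}
  U123={{q5,q7},{q2,q5,q7}} U124={{q1,q4},{q3,q4},{q1,q3,q4}} U125={{q4,q6},{q2,q5,q7}} U134={{q3,q7},{q2,q3,q7}} U135={{q2,q7},{q2,q3,q7},{q2,q5,q7}} U145={{q3,q6},{q2,q3,q7}} U235={{q2,q5,q7}} U245={{q1,q2}} U345={{q2,q3,q7}}
  U1235={{q2,q5,q7}} U1345={{q2,q3,q7}}
C dims 5,10,9,2; δ0: rk 4, SNF 1^4; δ1: rk 6, SNF 1^6; δ2: rk 2, SNF 1^2
Ȟ^0 = (5 − 4) − 0 = 1, so Ȟ^0 ≅ Z
Ȟ^1 = (10 − 6) − 4 = 0, so Ȟ^1 ≅ 0
Ȟ^2 = (9 − 2) − 6 = 1, so Ȟ^2 ≅ Z

Ȟ^0(U;F) ≅ Z,  Ȟ^1(U;F) ≅ 0,  Ȟ^2(U;F) ≅ Z


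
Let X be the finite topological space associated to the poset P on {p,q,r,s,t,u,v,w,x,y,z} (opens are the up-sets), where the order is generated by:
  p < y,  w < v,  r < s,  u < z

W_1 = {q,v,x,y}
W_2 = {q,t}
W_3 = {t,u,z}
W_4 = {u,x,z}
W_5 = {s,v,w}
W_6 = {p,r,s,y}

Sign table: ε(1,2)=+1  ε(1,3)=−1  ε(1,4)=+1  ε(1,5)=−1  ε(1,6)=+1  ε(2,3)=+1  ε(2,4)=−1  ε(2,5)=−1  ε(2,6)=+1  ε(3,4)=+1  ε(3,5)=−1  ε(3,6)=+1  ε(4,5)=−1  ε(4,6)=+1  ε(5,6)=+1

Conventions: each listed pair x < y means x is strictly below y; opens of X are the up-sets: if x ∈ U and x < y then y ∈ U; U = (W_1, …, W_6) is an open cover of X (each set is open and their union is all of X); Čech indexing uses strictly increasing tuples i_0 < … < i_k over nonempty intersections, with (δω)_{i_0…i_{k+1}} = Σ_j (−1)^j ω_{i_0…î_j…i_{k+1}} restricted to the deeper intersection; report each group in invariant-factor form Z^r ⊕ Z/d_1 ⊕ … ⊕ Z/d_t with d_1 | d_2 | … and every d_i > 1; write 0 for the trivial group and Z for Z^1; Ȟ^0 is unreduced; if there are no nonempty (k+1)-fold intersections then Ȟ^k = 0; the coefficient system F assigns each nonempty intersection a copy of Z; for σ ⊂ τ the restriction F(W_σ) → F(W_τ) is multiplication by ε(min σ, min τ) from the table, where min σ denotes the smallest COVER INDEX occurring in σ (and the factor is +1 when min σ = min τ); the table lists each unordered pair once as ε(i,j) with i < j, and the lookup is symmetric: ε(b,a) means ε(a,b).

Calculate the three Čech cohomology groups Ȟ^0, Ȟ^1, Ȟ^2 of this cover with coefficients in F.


Ȟ^0 ≅ 0; Ȟ^1 ≅ Z ⊕ Z/2; Ȟ^2 ≅ 0

nerve of the cover:
  W12={q} W14={x} W15={v} W16={y} W23={t} W34={u,z} W56={s}
C dims 6,7; δ0: rk 6, SNF 1^5·2
Ȟ^0 = (6 − 6) − 0 = 0, so Ȟ^0 ≅ 0
Ȟ^1 = (7 − 0) − 6 = 1 plus torsion [2], so Ȟ^1 ≅ Z ⊕ Z/2
Ȟ^2 = (0 − 0) − 0 = 0, so Ȟ^2 ≅ 0


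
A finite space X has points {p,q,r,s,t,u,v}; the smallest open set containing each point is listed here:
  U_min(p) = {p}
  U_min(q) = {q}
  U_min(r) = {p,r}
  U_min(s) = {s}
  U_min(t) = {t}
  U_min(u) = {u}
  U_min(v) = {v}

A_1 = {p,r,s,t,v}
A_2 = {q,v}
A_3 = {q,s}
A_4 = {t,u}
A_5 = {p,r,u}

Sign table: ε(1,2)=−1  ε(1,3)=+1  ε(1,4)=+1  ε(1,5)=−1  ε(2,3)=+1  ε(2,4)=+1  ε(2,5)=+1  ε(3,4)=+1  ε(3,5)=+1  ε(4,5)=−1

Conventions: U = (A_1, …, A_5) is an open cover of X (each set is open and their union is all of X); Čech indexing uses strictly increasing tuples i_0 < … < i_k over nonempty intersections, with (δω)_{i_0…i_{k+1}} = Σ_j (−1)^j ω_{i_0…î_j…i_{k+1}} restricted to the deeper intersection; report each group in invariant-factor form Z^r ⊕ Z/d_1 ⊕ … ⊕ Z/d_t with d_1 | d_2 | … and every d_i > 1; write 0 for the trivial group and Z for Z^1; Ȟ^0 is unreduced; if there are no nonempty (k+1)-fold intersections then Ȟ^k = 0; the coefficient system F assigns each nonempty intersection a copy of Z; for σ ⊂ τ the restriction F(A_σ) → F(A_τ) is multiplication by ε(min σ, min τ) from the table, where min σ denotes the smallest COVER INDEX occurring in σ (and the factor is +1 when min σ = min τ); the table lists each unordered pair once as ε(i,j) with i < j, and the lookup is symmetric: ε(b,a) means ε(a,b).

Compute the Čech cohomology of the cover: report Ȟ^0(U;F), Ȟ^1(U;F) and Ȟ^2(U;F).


Ȟ^0 ≅ 0, Ȟ^1 ≅ Z ⊕ Z/2, Ȟ^2 ≅ 0

intersection data:
  A12={v} A13={s} A14={t} A15={p,r} A23={q} A45={u}
C dims 5,6; δ0: rk 5, SNF 1^4·2
Ȟ^0 = (5 − 5) − 0 = 0, so Ȟ^0 ≅ 0
Ȟ^1 = (6 − 0) − 5 = 1 plus torsion [2], so Ȟ^1 ≅ Z ⊕ Z/2
Ȟ^2 = (0 − 0) − 0 = 0, so Ȟ^2 ≅ 0


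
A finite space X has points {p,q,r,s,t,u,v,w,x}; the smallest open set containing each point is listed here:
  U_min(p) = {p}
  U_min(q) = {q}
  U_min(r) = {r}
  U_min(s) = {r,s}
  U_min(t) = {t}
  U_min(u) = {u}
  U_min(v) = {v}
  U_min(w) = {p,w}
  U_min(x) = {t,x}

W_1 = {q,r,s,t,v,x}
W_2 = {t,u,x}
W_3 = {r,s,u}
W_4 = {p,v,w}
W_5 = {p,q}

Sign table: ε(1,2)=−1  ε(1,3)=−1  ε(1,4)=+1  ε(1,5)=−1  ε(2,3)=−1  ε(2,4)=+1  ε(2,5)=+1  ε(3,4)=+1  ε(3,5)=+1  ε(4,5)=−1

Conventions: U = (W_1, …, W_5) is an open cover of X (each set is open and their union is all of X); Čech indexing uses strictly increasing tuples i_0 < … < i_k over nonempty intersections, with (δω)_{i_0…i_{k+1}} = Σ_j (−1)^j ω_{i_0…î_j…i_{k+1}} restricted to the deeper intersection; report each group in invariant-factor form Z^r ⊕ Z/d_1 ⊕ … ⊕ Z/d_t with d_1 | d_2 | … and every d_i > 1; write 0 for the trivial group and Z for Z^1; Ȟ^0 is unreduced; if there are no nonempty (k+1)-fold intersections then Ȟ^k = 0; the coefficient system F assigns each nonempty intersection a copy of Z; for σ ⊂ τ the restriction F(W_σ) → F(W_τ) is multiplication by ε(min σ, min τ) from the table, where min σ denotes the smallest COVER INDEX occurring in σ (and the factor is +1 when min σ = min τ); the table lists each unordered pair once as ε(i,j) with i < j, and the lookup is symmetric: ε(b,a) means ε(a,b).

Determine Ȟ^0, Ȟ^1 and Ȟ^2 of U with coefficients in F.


nerve simplices:
  W12={t,x} W13={r,s} W14={v} W15={q} W23={u} W45={p}
C dims 5,6; δ0: rk 5, SNF 1^4·2
degree 0: 5−5−0 = 0 → Ȟ^0 ≅ 0
degree 1: 6−0−5 = 1 plus torsion [2] → Ȟ^1 ≅ Z ⊕ Z/2
degree 2: 0−0−0 = 0 → Ȟ^2 ≅ 0

Ȟ^0 = 0,  Ȟ^1 = Z ⊕ Z/2,  Ȟ^2 = 0


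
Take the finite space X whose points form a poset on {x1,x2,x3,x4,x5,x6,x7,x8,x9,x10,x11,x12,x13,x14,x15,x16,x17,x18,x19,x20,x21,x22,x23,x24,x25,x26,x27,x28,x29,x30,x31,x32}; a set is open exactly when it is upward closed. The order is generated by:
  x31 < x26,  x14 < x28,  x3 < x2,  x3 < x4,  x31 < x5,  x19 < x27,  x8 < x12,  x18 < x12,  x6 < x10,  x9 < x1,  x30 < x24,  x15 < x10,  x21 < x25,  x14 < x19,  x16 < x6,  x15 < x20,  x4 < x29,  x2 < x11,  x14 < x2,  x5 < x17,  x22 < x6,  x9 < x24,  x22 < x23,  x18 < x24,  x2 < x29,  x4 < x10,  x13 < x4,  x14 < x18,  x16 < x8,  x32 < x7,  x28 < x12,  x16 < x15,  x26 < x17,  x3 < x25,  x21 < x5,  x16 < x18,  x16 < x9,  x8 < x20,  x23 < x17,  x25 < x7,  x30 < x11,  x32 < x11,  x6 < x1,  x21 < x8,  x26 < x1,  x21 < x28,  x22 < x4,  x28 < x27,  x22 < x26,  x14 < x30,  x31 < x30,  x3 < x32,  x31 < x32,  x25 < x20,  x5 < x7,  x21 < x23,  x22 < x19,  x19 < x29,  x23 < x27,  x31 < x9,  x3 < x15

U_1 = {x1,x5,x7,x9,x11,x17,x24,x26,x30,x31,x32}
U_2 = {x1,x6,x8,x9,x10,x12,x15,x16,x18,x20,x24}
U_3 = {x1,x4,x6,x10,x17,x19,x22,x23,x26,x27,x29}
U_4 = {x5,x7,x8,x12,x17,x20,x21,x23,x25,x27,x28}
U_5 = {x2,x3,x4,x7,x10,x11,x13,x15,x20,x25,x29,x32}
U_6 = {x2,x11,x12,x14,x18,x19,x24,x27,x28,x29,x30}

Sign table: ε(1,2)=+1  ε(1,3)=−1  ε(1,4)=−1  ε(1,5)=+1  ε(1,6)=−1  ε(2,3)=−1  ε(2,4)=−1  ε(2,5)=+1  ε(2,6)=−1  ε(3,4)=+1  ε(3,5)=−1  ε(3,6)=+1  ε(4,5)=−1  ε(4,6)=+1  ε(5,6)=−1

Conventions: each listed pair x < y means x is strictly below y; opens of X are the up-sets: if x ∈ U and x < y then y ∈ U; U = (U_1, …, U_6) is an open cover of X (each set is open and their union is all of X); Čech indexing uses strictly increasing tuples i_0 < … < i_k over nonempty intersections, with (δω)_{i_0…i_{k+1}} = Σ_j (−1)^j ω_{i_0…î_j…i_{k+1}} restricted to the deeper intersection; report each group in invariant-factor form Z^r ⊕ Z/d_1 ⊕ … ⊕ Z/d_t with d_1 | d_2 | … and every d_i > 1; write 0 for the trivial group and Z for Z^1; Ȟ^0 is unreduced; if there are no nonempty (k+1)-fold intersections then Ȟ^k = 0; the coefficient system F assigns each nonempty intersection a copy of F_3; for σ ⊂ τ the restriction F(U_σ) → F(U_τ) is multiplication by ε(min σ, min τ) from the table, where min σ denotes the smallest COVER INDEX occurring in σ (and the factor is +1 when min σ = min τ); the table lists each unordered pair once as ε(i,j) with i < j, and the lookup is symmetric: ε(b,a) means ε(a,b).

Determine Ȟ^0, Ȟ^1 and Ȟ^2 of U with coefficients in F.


nerve of the cover:
  U12={x1,x9,x24} U13={x1,x17,x26} U14={x5,x7,x17} U15={x7,x11,x32} U16={x11,x24,x30} U23={x1,x6,x10} U24={x8,x12,x20} U25={x10,x15,x20} U26={x12,x18,x24} U34={x17,x23,x27} U35={x4,x10,x29} U36={x19,x27,x29} U45={x7,x20,x25} U46={x12,x27,x28} U56={x2,x11,x29}
  U123={x1} U126={x24} U134={x17} U145={x7} U156={x11} U235={x10} U245={x20} U246={x12} U346={x27} U356={x29}
C dims 6,15,10; δ0: rk_F3 5; δ1: rk_F3 10
Ȟ^0 = (6 − 5) − 0 = 1, so Ȟ^0 ≅ Z/3
Ȟ^1 = (15 − 10) − 5 = 0, so Ȟ^1 ≅ 0
Ȟ^2 = (10 − 0) − 10 = 0, so Ȟ^2 ≅ 0

Ȟ^0 ≅ Z/3,  Ȟ^1 ≅ 0,  Ȟ^2 ≅ 0


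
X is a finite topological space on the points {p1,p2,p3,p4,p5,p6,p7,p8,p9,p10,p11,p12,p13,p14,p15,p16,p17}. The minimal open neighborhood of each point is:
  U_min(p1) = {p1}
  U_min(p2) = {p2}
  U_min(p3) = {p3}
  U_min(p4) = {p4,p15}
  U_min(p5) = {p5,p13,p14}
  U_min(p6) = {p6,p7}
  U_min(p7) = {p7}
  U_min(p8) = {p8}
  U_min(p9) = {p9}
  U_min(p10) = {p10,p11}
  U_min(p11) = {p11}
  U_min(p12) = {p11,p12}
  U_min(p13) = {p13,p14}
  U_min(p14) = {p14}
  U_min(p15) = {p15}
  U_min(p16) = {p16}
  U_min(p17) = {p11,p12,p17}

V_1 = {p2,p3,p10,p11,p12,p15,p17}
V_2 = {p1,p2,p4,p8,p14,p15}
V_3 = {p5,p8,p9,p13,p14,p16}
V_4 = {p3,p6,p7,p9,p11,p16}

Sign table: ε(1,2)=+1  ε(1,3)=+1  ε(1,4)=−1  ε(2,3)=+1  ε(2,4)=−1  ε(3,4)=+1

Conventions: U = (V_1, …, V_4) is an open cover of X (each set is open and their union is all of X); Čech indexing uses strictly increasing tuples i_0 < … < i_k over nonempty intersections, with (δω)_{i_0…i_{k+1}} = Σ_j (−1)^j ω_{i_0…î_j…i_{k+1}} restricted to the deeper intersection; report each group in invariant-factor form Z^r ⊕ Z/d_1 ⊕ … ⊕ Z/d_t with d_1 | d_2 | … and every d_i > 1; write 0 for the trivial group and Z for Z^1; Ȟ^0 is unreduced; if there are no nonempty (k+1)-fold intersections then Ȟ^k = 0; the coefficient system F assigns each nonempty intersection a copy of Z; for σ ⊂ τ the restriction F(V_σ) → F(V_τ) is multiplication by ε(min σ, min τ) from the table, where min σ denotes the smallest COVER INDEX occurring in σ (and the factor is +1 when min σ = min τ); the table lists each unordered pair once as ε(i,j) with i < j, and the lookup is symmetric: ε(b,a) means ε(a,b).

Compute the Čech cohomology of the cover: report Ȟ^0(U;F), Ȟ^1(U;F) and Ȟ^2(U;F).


intersection data:
  V12={p2,p15} V14={p3,p11} V23={p8,p14} V34={p9,p16}
C dims 4,4; δ0: rk 4, SNF 1^3·2
Ȟ^0 = (4 − 4) − 0 = 0, so Ȟ^0 ≅ 0
Ȟ^1 = (4 − 0) − 4 = 0 plus torsion [2], so Ȟ^1 ≅ Z/2
Ȟ^2 = (0 − 0) − 0 = 0, so Ȟ^2 ≅ 0

Ȟ^0(U;F) ≅ 0,  Ȟ^1(U;F) ≅ Z/2,  Ȟ^2(U;F) ≅ 0


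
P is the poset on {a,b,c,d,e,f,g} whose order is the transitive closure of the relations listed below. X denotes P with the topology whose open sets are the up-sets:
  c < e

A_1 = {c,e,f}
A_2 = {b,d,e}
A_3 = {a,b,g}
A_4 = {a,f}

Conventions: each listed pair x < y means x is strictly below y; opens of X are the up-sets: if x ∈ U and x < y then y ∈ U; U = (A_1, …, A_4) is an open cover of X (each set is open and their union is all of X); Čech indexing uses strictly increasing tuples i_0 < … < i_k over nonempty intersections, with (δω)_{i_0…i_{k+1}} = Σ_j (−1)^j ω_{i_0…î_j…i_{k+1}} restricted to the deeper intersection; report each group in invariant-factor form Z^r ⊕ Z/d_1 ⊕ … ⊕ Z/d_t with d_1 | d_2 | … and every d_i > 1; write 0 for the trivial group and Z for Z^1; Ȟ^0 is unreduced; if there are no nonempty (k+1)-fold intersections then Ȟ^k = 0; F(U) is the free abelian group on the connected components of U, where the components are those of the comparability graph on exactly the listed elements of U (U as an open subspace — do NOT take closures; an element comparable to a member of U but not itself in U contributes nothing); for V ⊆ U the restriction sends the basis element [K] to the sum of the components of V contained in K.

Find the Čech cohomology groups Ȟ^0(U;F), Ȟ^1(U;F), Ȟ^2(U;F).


Ȟ^0(U;F) ≅ Z^6; Ȟ^1(U;F) ≅ 0; Ȟ^2(U;F) ≅ 0

intersection data:
  A12={e} A14={f} A23={b} A34={a}
components per intersection:
  A1: {c,e} {f}
  A2: {b} {d} {e}
  A3: {a} {b} {g}
  A4: {a} {f}
  A12: {e}
  A14: {f}
  A23: {b}
  A34: {a}
C dims 10,4; δ0: rk 4, SNF 1^4
Ȟ^0 = (10 − 4) − 0 = 6, so Ȟ^0 ≅ Z^6
Ȟ^1 = (4 − 0) − 4 = 0, so Ȟ^1 ≅ 0
Ȟ^2 = (0 − 0) − 0 = 0, so Ȟ^2 ≅ 0


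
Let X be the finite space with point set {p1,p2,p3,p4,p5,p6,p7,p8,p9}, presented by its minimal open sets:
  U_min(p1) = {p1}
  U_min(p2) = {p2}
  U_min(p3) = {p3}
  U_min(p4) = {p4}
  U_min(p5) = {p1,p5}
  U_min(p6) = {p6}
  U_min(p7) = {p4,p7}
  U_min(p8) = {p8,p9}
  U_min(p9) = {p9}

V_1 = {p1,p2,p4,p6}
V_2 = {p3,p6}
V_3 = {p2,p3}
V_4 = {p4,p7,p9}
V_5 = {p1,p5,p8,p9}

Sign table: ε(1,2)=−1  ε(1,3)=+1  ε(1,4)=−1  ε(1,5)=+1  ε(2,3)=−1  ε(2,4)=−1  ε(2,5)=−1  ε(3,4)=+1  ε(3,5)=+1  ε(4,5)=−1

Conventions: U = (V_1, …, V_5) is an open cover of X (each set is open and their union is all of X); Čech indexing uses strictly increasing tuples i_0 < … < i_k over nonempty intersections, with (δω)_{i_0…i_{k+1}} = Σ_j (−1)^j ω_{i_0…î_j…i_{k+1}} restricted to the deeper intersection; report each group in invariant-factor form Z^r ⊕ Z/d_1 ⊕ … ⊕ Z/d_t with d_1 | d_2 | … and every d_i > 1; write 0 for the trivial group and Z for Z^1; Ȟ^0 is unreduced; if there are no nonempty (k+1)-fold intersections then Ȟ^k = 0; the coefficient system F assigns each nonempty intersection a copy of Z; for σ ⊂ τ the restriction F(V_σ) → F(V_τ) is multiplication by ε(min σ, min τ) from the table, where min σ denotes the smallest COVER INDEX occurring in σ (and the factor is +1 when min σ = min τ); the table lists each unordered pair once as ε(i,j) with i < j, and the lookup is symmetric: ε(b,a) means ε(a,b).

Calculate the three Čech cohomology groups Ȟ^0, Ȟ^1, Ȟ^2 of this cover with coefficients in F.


Ȟ^0 ≅ Z,  Ȟ^1 ≅ Z^2,  Ȟ^2 ≅ 0

intersection data:
  V12={p6} V13={p2} V14={p4} V15={p1} V23={p3} V45={p9}
C dims 5,6; δ0: rk 4, SNF 1^4
Ȟ^0 = (5 − 4) − 0 = 1, so Ȟ^0 ≅ Z
Ȟ^1 = (6 − 0) − 4 = 2, so Ȟ^1 ≅ Z^2
Ȟ^2 = (0 − 0) − 0 = 0, so Ȟ^2 ≅ 0


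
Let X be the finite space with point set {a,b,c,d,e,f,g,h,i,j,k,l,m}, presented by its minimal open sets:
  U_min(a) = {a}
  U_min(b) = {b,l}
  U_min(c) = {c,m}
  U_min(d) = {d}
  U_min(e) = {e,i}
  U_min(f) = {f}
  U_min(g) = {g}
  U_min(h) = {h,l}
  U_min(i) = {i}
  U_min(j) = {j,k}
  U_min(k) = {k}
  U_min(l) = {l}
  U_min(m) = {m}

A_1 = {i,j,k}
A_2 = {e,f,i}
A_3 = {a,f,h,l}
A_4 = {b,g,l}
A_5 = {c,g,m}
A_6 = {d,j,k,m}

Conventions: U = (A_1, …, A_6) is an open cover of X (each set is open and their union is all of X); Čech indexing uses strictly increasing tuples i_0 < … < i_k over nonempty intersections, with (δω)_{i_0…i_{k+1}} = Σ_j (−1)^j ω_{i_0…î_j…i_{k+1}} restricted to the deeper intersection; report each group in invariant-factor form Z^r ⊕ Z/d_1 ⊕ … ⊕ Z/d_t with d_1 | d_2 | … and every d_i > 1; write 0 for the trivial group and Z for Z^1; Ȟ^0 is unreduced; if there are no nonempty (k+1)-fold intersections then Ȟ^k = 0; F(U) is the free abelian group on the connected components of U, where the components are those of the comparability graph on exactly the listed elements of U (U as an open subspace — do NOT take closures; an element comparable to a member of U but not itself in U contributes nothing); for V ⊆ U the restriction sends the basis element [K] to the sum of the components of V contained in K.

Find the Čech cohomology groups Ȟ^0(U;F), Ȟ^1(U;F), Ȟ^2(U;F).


nerve of the cover:
  A12={i} A16={j,k} A23={f} A34={l} A45={g} A56={m}
components per intersection:
  A1: {i} {j,k}
  A2: {e,i} {f}
  A3: {a} {f} {h,l}
  A4: {b,l} {g}
  A5: {c,m} {g}
  A6: {d} {j,k} {m}
  A12: {i}
  A16: {j,k}
  A23: {f}
  A34: {l}
  A45: {g}
  A56: {m}
C dims 14,6; δ0: rk 6, SNF 1^6
Ȟ^0 = (14 − 6) − 0 = 8, so Ȟ^0 ≅ Z^8
Ȟ^1 = (6 − 0) − 6 = 0, so Ȟ^1 ≅ 0
Ȟ^2 = (0 − 0) − 0 = 0, so Ȟ^2 ≅ 0

Ȟ^0(U;F) ≅ Z^8, Ȟ^1(U;F) ≅ 0, Ȟ^2(U;F) ≅ 0


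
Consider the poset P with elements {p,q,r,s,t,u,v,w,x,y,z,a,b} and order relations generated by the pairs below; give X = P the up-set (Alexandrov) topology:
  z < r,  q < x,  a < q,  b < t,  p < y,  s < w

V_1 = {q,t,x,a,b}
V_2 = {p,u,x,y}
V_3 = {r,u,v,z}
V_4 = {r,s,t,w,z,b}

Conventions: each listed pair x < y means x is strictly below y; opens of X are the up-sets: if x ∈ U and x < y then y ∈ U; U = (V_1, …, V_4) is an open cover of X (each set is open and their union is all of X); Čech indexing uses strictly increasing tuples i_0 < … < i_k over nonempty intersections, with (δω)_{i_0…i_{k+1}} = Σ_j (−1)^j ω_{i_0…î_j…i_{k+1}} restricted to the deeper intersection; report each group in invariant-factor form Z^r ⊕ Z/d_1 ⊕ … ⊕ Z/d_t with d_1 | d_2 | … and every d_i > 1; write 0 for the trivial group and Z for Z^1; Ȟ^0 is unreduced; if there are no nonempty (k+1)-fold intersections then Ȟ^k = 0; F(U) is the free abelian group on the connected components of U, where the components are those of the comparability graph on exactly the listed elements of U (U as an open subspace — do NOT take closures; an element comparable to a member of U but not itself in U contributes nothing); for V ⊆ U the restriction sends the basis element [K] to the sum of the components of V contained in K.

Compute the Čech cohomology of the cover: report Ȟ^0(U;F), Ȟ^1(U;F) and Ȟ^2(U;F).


nerve simplices:
  V12={x} V14={t,b} V23={u} V34={r,z}
components per intersection:
  V1: {q,x,a} {t,b}
  V2: {p,y} {u} {x}
  V3: {r,z} {u} {v}
  V4: {r,z} {s,w} {t,b}
  V12: {x}
  V14: {t,b}
  V23: {u}
  V34: {r,z}
C dims 11,4; δ0: rk 4, SNF 1^4
degree 0: 11−4−0 = 7 → Ȟ^0 ≅ Z^7
degree 1: 4−0−4 = 0 → Ȟ^1 ≅ 0
degree 2: 0−0−0 = 0 → Ȟ^2 ≅ 0

Ȟ^0 = Z^7,  Ȟ^1 = 0,  Ȟ^2 = 0


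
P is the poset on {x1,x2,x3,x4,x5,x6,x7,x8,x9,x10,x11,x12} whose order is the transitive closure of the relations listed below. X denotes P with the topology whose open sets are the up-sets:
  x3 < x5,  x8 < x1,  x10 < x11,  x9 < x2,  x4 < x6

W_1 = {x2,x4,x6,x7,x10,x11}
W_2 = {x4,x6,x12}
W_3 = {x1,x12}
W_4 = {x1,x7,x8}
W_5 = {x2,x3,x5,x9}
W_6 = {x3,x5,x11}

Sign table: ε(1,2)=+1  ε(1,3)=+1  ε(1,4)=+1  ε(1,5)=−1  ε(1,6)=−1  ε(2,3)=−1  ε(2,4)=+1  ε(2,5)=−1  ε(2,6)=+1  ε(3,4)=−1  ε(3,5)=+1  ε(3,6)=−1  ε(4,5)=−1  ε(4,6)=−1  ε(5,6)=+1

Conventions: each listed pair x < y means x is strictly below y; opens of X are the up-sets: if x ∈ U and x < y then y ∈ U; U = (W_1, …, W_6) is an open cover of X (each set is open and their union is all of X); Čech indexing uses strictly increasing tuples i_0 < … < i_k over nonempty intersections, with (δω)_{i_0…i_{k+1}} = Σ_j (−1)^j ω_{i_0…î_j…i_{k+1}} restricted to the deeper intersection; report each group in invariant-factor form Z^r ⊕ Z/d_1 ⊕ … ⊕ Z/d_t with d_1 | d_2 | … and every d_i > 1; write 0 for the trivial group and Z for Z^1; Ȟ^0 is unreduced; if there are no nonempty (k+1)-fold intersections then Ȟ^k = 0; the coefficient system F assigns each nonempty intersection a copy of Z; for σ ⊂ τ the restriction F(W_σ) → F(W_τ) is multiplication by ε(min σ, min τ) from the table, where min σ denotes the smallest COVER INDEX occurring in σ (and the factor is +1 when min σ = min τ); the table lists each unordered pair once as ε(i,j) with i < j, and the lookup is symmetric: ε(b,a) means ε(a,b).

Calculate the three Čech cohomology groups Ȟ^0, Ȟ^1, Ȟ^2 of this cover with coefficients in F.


Ȟ^0 ≅ Z; Ȟ^1 ≅ Z^2; Ȟ^2 ≅ 0

nonempty overlaps:
  W12={x4,x6} W14={x7} W15={x2} W16={x11} W23={x12} W34={x1} W56={x3,x5}
C dims 6,7; δ0: rk 5, SNF 1^5
degree 0: 6−5−0 = 1 → Ȟ^0 ≅ Z
degree 1: 7−0−5 = 2 → Ȟ^1 ≅ Z^2
degree 2: 0−0−0 = 0 → Ȟ^2 ≅ 0


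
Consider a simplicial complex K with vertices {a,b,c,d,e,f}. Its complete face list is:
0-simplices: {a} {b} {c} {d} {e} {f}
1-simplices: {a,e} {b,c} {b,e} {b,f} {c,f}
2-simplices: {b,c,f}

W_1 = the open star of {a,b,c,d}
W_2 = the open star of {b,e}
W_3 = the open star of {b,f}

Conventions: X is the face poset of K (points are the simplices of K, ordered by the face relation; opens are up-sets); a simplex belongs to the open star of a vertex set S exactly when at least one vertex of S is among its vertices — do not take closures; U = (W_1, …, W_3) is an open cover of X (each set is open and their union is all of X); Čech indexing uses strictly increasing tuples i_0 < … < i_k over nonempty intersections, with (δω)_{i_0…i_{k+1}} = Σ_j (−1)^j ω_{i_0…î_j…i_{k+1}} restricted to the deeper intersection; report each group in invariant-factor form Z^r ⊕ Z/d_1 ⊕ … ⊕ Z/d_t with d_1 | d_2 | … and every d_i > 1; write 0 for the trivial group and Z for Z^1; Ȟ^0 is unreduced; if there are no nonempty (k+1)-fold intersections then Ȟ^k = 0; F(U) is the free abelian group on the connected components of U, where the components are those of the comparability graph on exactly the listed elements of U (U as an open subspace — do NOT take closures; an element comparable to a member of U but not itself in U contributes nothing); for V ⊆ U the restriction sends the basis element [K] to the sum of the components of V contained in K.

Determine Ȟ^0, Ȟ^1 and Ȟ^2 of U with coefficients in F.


nerve simplices:
  W1={{a},{b},{c},{d},{a,e},{b,c},{b,e},{b,f},{c,f},{b,c,f}} W2={{b},{e},{a,e},{b,c},{b,e},{b,f},{b,c,f}} W3={{b},{f},{b,c},{b,e},{b,f},{c,f},{b,c,f}}
  W12={{b},{a,e},{b,c},{b,e},{b,f},{b,c,f}} W13={{b},{b,c},{b,e},{b,f},{c,f},{b,c,f}} W23={{b},{b,c},{b,e},{b,f},{b,c,f}}
  W123={{b},{b,c},{b,e},{b,f},{b,c,f}}
components per intersection:
  W1: {{a},{a,e}} {{b},{c},{b,c},{b,e},{b,f},{c,f},{b,c,f}} {{d}}
  W2: {{b},{e},{a,e},{b,c},{b,e},{b,f},{b,c,f}}
  W3: {{b},{f},{b,c},{b,e},{b,f},{c,f},{b,c,f}}
  W12: {{b},{b,c},{b,e},{b,f},{b,c,f}} {{a,e}}
  W13: {{b},{b,c},{b,e},{b,f},{c,f},{b,c,f}}
  W23: {{b},{b,c},{b,e},{b,f},{b,c,f}}
  W123: {{b},{b,c},{b,e},{b,f},{b,c,f}}
C dims 5,4,1; δ0: rk 3, SNF 1^3; δ1: rk 1, SNF 1^1
degree 0: 5−3−0 = 2 → Ȟ^0 ≅ Z^2
degree 1: 4−1−3 = 0 → Ȟ^1 ≅ 0
degree 2: 1−0−1 = 0 → Ȟ^2 ≅ 0

Ȟ^0 = Z^2; Ȟ^1 = 0; Ȟ^2 = 0


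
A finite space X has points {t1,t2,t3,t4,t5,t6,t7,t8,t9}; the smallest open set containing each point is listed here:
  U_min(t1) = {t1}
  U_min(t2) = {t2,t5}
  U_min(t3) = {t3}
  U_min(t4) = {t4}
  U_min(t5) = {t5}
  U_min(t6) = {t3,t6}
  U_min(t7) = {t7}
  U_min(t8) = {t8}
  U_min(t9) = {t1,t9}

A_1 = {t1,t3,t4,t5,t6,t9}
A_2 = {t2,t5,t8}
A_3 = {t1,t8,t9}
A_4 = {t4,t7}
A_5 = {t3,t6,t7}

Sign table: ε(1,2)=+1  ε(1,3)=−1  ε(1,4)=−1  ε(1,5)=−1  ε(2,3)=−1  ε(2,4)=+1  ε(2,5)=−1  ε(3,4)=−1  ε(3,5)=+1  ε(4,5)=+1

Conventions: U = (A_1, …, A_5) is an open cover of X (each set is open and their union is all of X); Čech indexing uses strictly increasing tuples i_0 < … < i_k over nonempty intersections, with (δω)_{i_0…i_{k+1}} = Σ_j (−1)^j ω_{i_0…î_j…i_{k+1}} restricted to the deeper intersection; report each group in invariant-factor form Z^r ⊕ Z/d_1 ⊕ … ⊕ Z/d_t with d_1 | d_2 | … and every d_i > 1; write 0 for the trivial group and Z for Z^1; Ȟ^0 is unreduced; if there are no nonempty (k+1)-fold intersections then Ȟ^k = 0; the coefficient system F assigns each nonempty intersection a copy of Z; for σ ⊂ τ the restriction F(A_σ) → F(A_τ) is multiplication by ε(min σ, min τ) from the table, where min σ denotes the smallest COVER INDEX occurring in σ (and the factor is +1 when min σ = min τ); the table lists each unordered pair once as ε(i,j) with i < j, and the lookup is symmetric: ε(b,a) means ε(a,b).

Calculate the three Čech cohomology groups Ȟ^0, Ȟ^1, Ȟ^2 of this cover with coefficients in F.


cover nerve:
  A12={t5} A13={t1,t9} A14={t4} A15={t3,t6} A23={t8} A45={t7}
C dims 5,6; δ0: rk 4, SNF 1^4
Ȟ^0: (5−4)−0=1 ⇒ Z
Ȟ^1: (6−0)−4=2 ⇒ Z^2
Ȟ^2: (0−0)−0=0 ⇒ 0

Ȟ^0 ≅ Z,  Ȟ^1 ≅ Z^2,  Ȟ^2 ≅ 0
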